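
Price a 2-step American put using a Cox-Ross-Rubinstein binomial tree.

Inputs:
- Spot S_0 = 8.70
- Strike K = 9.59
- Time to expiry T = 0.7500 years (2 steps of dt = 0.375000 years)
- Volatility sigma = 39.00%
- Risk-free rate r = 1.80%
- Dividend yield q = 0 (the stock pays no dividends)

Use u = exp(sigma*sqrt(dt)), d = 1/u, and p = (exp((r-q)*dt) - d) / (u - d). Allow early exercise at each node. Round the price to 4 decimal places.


Answer: Price = V(0,0) = 1.7011

Derivation:
dt = T/N = 0.375000
u = exp(sigma*sqrt(dt)) = 1.269757; d = 1/u = 0.787552
p = (exp((r-q)*dt) - d) / (u - d) = 0.454621
Discount per step: exp(-r*dt) = 0.993273
Stock lattice S(k, i) with i counting down-moves:
  k=0: S(0,0) = 8.7000
  k=1: S(1,0) = 11.0469; S(1,1) = 6.8517
  k=2: S(2,0) = 14.0269; S(2,1) = 8.7000; S(2,2) = 5.3961
Terminal payoffs V(N, i) = max(K - S_T, 0):
  V(2,0) = 0.000000; V(2,1) = 0.890000; V(2,2) = 4.193921
Backward induction: V(k, i) = exp(-r*dt) * [p * V(k+1, i) + (1-p) * V(k+1, i+1)]; then take max(V_cont, immediate exercise) for American.
  V(1,0) = exp(-r*dt) * [p*0.000000 + (1-p)*0.890000] = 0.482122; exercise = 0.000000; V(1,0) = max -> 0.482122
  V(1,1) = exp(-r*dt) * [p*0.890000 + (1-p)*4.193921] = 2.673779; exercise = 2.738293; V(1,1) = max -> 2.738293
  V(0,0) = exp(-r*dt) * [p*0.482122 + (1-p)*2.738293] = 1.701068; exercise = 0.890000; V(0,0) = max -> 1.701068


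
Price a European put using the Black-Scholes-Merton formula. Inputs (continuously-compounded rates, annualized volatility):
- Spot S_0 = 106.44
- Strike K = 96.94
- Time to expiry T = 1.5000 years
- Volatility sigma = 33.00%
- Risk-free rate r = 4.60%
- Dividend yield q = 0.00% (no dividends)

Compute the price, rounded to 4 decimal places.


d1 = (ln(S/K) + (r - q + 0.5*sigma^2) * T) / (sigma * sqrt(T)) = 0.60411893
d2 = d1 - sigma * sqrt(T) = 0.19995312
exp(-rT) = 0.93332668; exp(-qT) = 1.00000000
P = K * exp(-rT) * N(-d2) - S_0 * exp(-qT) * N(-d1)
N(-d1) = 0.27288229; N(-d2) = 0.42075862
P = 96.9400 * 0.93332668 * 0.42075862 - 106.4400 * 1.00000000 * 0.27288229 = 9.0233

Answer: Price = 9.0233


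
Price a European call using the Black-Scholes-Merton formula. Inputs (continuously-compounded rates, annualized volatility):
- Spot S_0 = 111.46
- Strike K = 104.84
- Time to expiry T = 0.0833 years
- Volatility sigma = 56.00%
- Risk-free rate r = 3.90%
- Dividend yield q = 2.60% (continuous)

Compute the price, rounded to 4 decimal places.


Answer: Price = 10.8153

Derivation:
d1 = (ln(S/K) + (r - q + 0.5*sigma^2) * T) / (sigma * sqrt(T)) = 0.46635359
d2 = d1 - sigma * sqrt(T) = 0.30472785
exp(-rT) = 0.99675657; exp(-qT) = 0.99783654
C = S_0 * exp(-qT) * N(d1) - K * exp(-rT) * N(d2)
N(d1) = 0.67951879; N(d2) = 0.61971328
C = 111.4600 * 0.99783654 * 0.67951879 - 104.8400 * 0.99675657 * 0.61971328 = 10.8153


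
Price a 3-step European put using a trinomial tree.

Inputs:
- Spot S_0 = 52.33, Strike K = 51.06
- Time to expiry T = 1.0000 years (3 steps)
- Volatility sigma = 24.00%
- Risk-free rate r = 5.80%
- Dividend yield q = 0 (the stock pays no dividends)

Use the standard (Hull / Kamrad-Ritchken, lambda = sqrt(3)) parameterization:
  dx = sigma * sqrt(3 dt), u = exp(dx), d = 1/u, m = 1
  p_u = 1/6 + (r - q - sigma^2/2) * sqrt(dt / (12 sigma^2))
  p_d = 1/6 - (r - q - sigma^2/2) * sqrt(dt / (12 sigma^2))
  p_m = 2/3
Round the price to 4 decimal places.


Answer: Price = V(0,0) = 2.7661

Derivation:
dt = T/N = 0.333333; dx = sigma*sqrt(3*dt) = 0.240000
u = exp(dx) = 1.271249; d = 1/u = 0.786628
p_u = 0.186944, p_m = 0.666667, p_d = 0.146389
Discount per step: exp(-r*dt) = 0.980852
Stock lattice S(k, j) with j the centered position index:
  k=0: S(0,+0) = 52.3300
  k=1: S(1,-1) = 41.1642; S(1,+0) = 52.3300; S(1,+1) = 66.5245
  k=2: S(2,-2) = 32.3809; S(2,-1) = 41.1642; S(2,+0) = 52.3300; S(2,+1) = 66.5245; S(2,+2) = 84.5692
  k=3: S(3,-3) = 25.4717; S(3,-2) = 32.3809; S(3,-1) = 41.1642; S(3,+0) = 52.3300; S(3,+1) = 66.5245; S(3,+2) = 84.5692; S(3,+3) = 107.5085
Terminal payoffs V(N, j) = max(K - S_T, 0):
  V(3,-3) = 25.588254; V(3,-2) = 18.679065; V(3,-1) = 9.895764; V(3,+0) = 0.000000; V(3,+1) = 0.000000; V(3,+2) = 0.000000; V(3,+3) = 0.000000
Backward induction: V(k, j) = exp(-r*dt) * [p_u * V(k+1, j+1) + p_m * V(k+1, j) + p_d * V(k+1, j-1)]
  V(2,-2) = exp(-r*dt) * [p_u*9.895764 + p_m*18.679065 + p_d*25.588254] = 17.702918
  V(2,-1) = exp(-r*dt) * [p_u*0.000000 + p_m*9.895764 + p_d*18.679065] = 9.152906
  V(2,+0) = exp(-r*dt) * [p_u*0.000000 + p_m*0.000000 + p_d*9.895764] = 1.420892
  V(2,+1) = exp(-r*dt) * [p_u*0.000000 + p_m*0.000000 + p_d*0.000000] = 0.000000
  V(2,+2) = exp(-r*dt) * [p_u*0.000000 + p_m*0.000000 + p_d*0.000000] = 0.000000
  V(1,-1) = exp(-r*dt) * [p_u*1.420892 + p_m*9.152906 + p_d*17.702918] = 8.787530
  V(1,+0) = exp(-r*dt) * [p_u*0.000000 + p_m*1.420892 + p_d*9.152906] = 2.243352
  V(1,+1) = exp(-r*dt) * [p_u*0.000000 + p_m*0.000000 + p_d*1.420892] = 0.204020
  V(0,+0) = exp(-r*dt) * [p_u*0.204020 + p_m*2.243352 + p_d*8.787530] = 2.766107


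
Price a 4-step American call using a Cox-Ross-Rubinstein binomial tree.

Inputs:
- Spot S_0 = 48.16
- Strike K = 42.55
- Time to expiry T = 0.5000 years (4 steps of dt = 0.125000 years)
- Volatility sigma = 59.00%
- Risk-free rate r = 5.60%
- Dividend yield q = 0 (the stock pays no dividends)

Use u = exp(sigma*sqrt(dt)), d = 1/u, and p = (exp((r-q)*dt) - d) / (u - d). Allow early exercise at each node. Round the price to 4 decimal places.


Answer: Price = V(0,0) = 11.5106

Derivation:
dt = T/N = 0.125000
u = exp(sigma*sqrt(dt)) = 1.231948; d = 1/u = 0.811723
p = (exp((r-q)*dt) - d) / (u - d) = 0.464755
Discount per step: exp(-r*dt) = 0.993024
Stock lattice S(k, i) with i counting down-moves:
  k=0: S(0,0) = 48.1600
  k=1: S(1,0) = 59.3306; S(1,1) = 39.0926
  k=2: S(2,0) = 73.0922; S(2,1) = 48.1600; S(2,2) = 31.7323
  k=3: S(3,0) = 90.0458; S(3,1) = 59.3306; S(3,2) = 39.0926; S(3,3) = 25.7578
  k=4: S(4,0) = 110.9317; S(4,1) = 73.0922; S(4,2) = 48.1600; S(4,3) = 31.7323; S(4,4) = 20.9082
Terminal payoffs V(N, i) = max(S_T - K, 0):
  V(4,0) = 68.381712; V(4,1) = 30.542211; V(4,2) = 5.610000; V(4,3) = 0.000000; V(4,4) = 0.000000
Backward induction: V(k, i) = exp(-r*dt) * [p * V(k+1, i) + (1-p) * V(k+1, i+1)]; then take max(V_cont, immediate exercise) for American.
  V(3,0) = exp(-r*dt) * [p*68.381712 + (1-p)*30.542211] = 47.792598; exercise = 47.495789; V(3,0) = max -> 47.792598
  V(3,1) = exp(-r*dt) * [p*30.542211 + (1-p)*5.610000] = 17.077416; exercise = 16.780606; V(3,1) = max -> 17.077416
  V(3,2) = exp(-r*dt) * [p*5.610000 + (1-p)*0.000000] = 2.589090; exercise = 0.000000; V(3,2) = max -> 2.589090
  V(3,3) = exp(-r*dt) * [p*0.000000 + (1-p)*0.000000] = 0.000000; exercise = 0.000000; V(3,3) = max -> 0.000000
  V(2,0) = exp(-r*dt) * [p*47.792598 + (1-p)*17.077416] = 31.133760; exercise = 30.542211; V(2,0) = max -> 31.133760
  V(2,1) = exp(-r*dt) * [p*17.077416 + (1-p)*2.589090] = 9.257587; exercise = 5.610000; V(2,1) = max -> 9.257587
  V(2,2) = exp(-r*dt) * [p*2.589090 + (1-p)*0.000000] = 1.194900; exercise = 0.000000; V(2,2) = max -> 1.194900
  V(1,0) = exp(-r*dt) * [p*31.133760 + (1-p)*9.257587] = 19.289157; exercise = 16.780606; V(1,0) = max -> 19.289157
  V(1,1) = exp(-r*dt) * [p*9.257587 + (1-p)*1.194900] = 4.907603; exercise = 0.000000; V(1,1) = max -> 4.907603
  V(0,0) = exp(-r*dt) * [p*19.289157 + (1-p)*4.907603] = 11.510649; exercise = 5.610000; V(0,0) = max -> 11.510649


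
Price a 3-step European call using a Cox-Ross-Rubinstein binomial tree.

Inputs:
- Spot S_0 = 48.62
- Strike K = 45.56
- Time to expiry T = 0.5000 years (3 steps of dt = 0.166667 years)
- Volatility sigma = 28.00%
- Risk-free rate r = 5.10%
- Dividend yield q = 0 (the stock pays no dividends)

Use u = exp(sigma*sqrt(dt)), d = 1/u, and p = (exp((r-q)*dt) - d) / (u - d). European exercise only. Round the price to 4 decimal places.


dt = T/N = 0.166667
u = exp(sigma*sqrt(dt)) = 1.121099; d = 1/u = 0.891982
p = (exp((r-q)*dt) - d) / (u - d) = 0.508711
Discount per step: exp(-r*dt) = 0.991536
Stock lattice S(k, i) with i counting down-moves:
  k=0: S(0,0) = 48.6200
  k=1: S(1,0) = 54.5078; S(1,1) = 43.3682
  k=2: S(2,0) = 61.1087; S(2,1) = 48.6200; S(2,2) = 38.6836
  k=3: S(3,0) = 68.5089; S(3,1) = 54.5078; S(3,2) = 43.3682; S(3,3) = 34.5051
Terminal payoffs V(N, i) = max(S_T - K, 0):
  V(3,0) = 22.948891; V(3,1) = 8.947837; V(3,2) = 0.000000; V(3,3) = 0.000000
Backward induction: V(k, i) = exp(-r*dt) * [p * V(k+1, i) + (1-p) * V(k+1, i+1)].
  V(2,0) = exp(-r*dt) * [p*22.948891 + (1-p)*8.947837] = 15.934304
  V(2,1) = exp(-r*dt) * [p*8.947837 + (1-p)*0.000000] = 4.513334
  V(2,2) = exp(-r*dt) * [p*0.000000 + (1-p)*0.000000] = 0.000000
  V(1,0) = exp(-r*dt) * [p*15.934304 + (1-p)*4.513334] = 10.235928
  V(1,1) = exp(-r*dt) * [p*4.513334 + (1-p)*0.000000] = 2.276548
  V(0,0) = exp(-r*dt) * [p*10.235928 + (1-p)*2.276548] = 6.272030

Answer: Price = V(0,0) = 6.2720


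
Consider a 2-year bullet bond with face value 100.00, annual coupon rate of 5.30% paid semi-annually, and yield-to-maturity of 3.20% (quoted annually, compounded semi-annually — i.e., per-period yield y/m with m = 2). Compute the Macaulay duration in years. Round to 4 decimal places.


Answer: Macaulay duration = 1.9256 years

Derivation:
Coupon per period c = face * coupon_rate / m = 2.650000
Periods per year m = 2; per-period yield y/m = 0.016000
Number of cashflows N = 4
Cashflows (t years, CF_t, discount factor 1/(1+y/m)^(m*t), PV):
  t = 0.5000: CF_t = 2.650000, DF = 0.984252, PV = 2.608268
  t = 1.0000: CF_t = 2.650000, DF = 0.968752, PV = 2.567193
  t = 1.5000: CF_t = 2.650000, DF = 0.953496, PV = 2.526764
  t = 2.0000: CF_t = 102.650000, DF = 0.938480, PV = 96.335004
Price P = sum_t PV_t = 104.037229
Macaulay numerator sum_t t * PV_t:
  t * PV_t at t = 0.5000: 1.304134
  t * PV_t at t = 1.0000: 2.567193
  t * PV_t at t = 1.5000: 3.790147
  t * PV_t at t = 2.0000: 192.670009
Macaulay duration D = (sum_t t * PV_t) / P = 200.331482 / 104.037229 = 1.925575


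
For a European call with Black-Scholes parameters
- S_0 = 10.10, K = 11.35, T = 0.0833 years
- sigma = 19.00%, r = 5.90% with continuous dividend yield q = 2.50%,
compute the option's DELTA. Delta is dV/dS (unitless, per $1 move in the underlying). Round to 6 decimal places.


Answer: Delta = 0.020202

Derivation:
d1 = -2.0487249592; d2 = -2.1035622640
phi(d1) = 0.0489196799; exp(-qT) = 0.9979196669; exp(-rT) = 0.9950973574
N(d1) = 0.0202445086
Delta = exp(-qT) * N(d1) = 0.9979196669 * 0.0202445086 = 0.020202


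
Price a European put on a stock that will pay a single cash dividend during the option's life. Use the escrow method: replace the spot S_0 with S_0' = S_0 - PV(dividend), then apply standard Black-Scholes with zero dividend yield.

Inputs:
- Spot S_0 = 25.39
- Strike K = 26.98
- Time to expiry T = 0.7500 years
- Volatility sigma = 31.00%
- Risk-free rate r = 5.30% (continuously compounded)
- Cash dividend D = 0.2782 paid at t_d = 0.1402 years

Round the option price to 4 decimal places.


Answer: Price = 3.1517

Derivation:
PV(D) = D * exp(-r * t_d) = 0.2782 * 0.99259694 = 0.27614047
S_0' = S_0 - PV(D) = 25.3900 - 0.27614047 = 25.11385953
d1 = (ln(S_0'/K) + (r + sigma^2/2)*T) / (sigma*sqrt(T)) = 0.01531474
d2 = d1 - sigma*sqrt(T) = -0.25315314
exp(-rT) = 0.96102967
N(-d1) = 0.49389054; N(-d2) = 0.59992506
P = K * exp(-rT) * N(-d2) - S_0' * N(-d1) = 26.9800 * 0.96102967 * 0.59992506 - 25.11385953 * 0.49389054 = 3.1517


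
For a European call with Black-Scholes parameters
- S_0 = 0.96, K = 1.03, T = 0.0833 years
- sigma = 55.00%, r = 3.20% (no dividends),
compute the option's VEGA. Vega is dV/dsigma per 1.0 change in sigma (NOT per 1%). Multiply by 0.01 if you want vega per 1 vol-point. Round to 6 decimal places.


Answer: Vega = 0.104070

Derivation:
d1 = -0.3472106731; d2 = -0.5059502397
phi(d1) = 0.3756053984; exp(-qT) = 1.0000000000; exp(-rT) = 0.9973379496
Vega = S * exp(-qT) * phi(d1) * sqrt(T) = 0.9600 * 1.0000000000 * 0.3756053984 * 0.2886173938 = 0.104070


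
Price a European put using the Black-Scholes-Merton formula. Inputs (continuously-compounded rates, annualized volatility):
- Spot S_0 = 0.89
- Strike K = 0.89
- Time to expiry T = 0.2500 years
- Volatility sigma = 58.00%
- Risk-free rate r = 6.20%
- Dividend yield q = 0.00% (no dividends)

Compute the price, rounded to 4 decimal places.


d1 = (ln(S/K) + (r - q + 0.5*sigma^2) * T) / (sigma * sqrt(T)) = 0.19844828
d2 = d1 - sigma * sqrt(T) = -0.09155172
exp(-rT) = 0.98461951; exp(-qT) = 1.00000000
P = K * exp(-rT) * N(-d2) - S_0 * exp(-qT) * N(-d1)
N(-d1) = 0.42134717; N(-d2) = 0.53647290
P = 0.8900 * 0.98461951 * 0.53647290 - 0.8900 * 1.00000000 * 0.42134717 = 0.0951

Answer: Price = 0.0951


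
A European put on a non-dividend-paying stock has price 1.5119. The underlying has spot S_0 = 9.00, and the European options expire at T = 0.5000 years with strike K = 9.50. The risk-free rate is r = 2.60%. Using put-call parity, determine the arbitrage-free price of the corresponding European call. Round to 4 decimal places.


Put-call parity: C - P = S_0 * exp(-qT) - K * exp(-rT).
S_0 * exp(-qT) = 9.0000 * 1.00000000 = 9.00000000
K * exp(-rT) = 9.5000 * 0.98708414 = 9.37729928
C = P + S*exp(-qT) - K*exp(-rT)
C = 1.5119 + 9.00000000 - 9.37729928 = 1.1346

Answer: Call price = 1.1346


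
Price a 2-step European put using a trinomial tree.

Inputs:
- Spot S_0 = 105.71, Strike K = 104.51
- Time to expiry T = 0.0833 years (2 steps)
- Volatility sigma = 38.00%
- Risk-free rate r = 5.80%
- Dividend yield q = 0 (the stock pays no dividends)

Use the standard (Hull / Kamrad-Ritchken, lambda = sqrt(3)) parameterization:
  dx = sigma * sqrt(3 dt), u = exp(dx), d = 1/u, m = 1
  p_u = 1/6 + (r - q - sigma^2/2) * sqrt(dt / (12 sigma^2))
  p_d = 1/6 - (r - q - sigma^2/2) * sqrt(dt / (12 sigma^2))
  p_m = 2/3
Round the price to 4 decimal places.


Answer: Price = V(0,0) = 3.3811

Derivation:
dt = T/N = 0.041650; dx = sigma*sqrt(3*dt) = 0.134323
u = exp(dx) = 1.143763; d = 1/u = 0.874307
p_u = 0.164465, p_m = 0.666667, p_d = 0.168868
Discount per step: exp(-r*dt) = 0.997587
Stock lattice S(k, j) with j the centered position index:
  k=0: S(0,+0) = 105.7100
  k=1: S(1,-1) = 92.4230; S(1,+0) = 105.7100; S(1,+1) = 120.9072
  k=2: S(2,-2) = 80.8061; S(2,-1) = 92.4230; S(2,+0) = 105.7100; S(2,+1) = 120.9072; S(2,+2) = 138.2891
Terminal payoffs V(N, j) = max(K - S_T, 0):
  V(2,-2) = 23.703883; V(2,-1) = 12.086980; V(2,+0) = 0.000000; V(2,+1) = 0.000000; V(2,+2) = 0.000000
Backward induction: V(k, j) = exp(-r*dt) * [p_u * V(k+1, j+1) + p_m * V(k+1, j) + p_d * V(k+1, j-1)]
  V(1,-1) = exp(-r*dt) * [p_u*0.000000 + p_m*12.086980 + p_d*23.703883] = 12.031718
  V(1,+0) = exp(-r*dt) * [p_u*0.000000 + p_m*0.000000 + p_d*12.086980] = 2.036182
  V(1,+1) = exp(-r*dt) * [p_u*0.000000 + p_m*0.000000 + p_d*0.000000] = 0.000000
  V(0,+0) = exp(-r*dt) * [p_u*0.000000 + p_m*2.036182 + p_d*12.031718] = 3.381051


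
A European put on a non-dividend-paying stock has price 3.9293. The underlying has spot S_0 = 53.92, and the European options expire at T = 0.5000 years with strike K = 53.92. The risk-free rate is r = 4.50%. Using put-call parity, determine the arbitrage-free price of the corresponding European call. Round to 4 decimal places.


Answer: Call price = 5.1290

Derivation:
Put-call parity: C - P = S_0 * exp(-qT) - K * exp(-rT).
S_0 * exp(-qT) = 53.9200 * 1.00000000 = 53.92000000
K * exp(-rT) = 53.9200 * 0.97775124 = 52.72034671
C = P + S*exp(-qT) - K*exp(-rT)
C = 3.9293 + 53.92000000 - 52.72034671 = 5.1290


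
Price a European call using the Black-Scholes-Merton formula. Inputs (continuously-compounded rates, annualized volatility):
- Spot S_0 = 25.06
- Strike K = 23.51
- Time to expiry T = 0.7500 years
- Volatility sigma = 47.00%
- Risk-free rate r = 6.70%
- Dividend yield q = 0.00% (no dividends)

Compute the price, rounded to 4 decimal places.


d1 = (ln(S/K) + (r - q + 0.5*sigma^2) * T) / (sigma * sqrt(T)) = 0.48383079
d2 = d1 - sigma * sqrt(T) = 0.07679885
exp(-rT) = 0.95099165; exp(-qT) = 1.00000000
C = S_0 * exp(-qT) * N(d1) - K * exp(-rT) * N(d2)
N(d1) = 0.68574702; N(d2) = 0.53060822
C = 25.0600 * 1.00000000 * 0.68574702 - 23.5100 * 0.95099165 * 0.53060822 = 5.3216

Answer: Price = 5.3216


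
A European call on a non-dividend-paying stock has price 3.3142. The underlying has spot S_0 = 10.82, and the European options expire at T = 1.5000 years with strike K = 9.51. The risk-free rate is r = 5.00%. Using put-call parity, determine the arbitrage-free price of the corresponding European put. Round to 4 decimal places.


Answer: Put price = 1.3170

Derivation:
Put-call parity: C - P = S_0 * exp(-qT) - K * exp(-rT).
S_0 * exp(-qT) = 10.8200 * 1.00000000 = 10.82000000
K * exp(-rT) = 9.5100 * 0.92774349 = 8.82284055
P = C - S*exp(-qT) + K*exp(-rT)
P = 3.3142 - 10.82000000 + 8.82284055 = 1.3170


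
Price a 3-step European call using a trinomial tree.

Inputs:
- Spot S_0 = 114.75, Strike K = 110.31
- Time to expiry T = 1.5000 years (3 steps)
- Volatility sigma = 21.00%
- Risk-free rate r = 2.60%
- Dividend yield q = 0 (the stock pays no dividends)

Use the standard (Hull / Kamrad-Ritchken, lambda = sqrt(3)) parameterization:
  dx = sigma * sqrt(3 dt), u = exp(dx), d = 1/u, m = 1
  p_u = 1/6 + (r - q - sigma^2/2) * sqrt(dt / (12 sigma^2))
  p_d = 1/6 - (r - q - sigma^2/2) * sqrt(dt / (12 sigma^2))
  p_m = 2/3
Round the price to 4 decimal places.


dt = T/N = 0.500000; dx = sigma*sqrt(3*dt) = 0.257196
u = exp(dx) = 1.293299; d = 1/u = 0.773216
p_u = 0.170506, p_m = 0.666667, p_d = 0.162827
Discount per step: exp(-r*dt) = 0.987084
Stock lattice S(k, j) with j the centered position index:
  k=0: S(0,+0) = 114.7500
  k=1: S(1,-1) = 88.7266; S(1,+0) = 114.7500; S(1,+1) = 148.4061
  k=2: S(2,-2) = 68.6048; S(2,-1) = 88.7266; S(2,+0) = 114.7500; S(2,+1) = 148.4061; S(2,+2) = 191.9334
  k=3: S(3,-3) = 53.0464; S(3,-2) = 68.6048; S(3,-1) = 88.7266; S(3,+0) = 114.7500; S(3,+1) = 148.4061; S(3,+2) = 191.9334; S(3,+3) = 248.2274
Terminal payoffs V(N, j) = max(S_T - K, 0):
  V(3,-3) = 0.000000; V(3,-2) = 0.000000; V(3,-1) = 0.000000; V(3,+0) = 4.440000; V(3,+1) = 38.096076; V(3,+2) = 81.623450; V(3,+3) = 137.917364
Backward induction: V(k, j) = exp(-r*dt) * [p_u * V(k+1, j+1) + p_m * V(k+1, j) + p_d * V(k+1, j-1)]
  V(2,-2) = exp(-r*dt) * [p_u*0.000000 + p_m*0.000000 + p_d*0.000000] = 0.000000
  V(2,-1) = exp(-r*dt) * [p_u*4.440000 + p_m*0.000000 + p_d*0.000000] = 0.747269
  V(2,+0) = exp(-r*dt) * [p_u*38.096076 + p_m*4.440000 + p_d*0.000000] = 9.333488
  V(2,+1) = exp(-r*dt) * [p_u*81.623450 + p_m*38.096076 + p_d*4.440000] = 39.520516
  V(2,+2) = exp(-r*dt) * [p_u*137.917364 + p_m*81.623450 + p_d*38.096076] = 83.047799
  V(1,-1) = exp(-r*dt) * [p_u*9.333488 + p_m*0.747269 + p_d*0.000000] = 2.062608
  V(1,+0) = exp(-r*dt) * [p_u*39.520516 + p_m*9.333488 + p_d*0.747269] = 12.913520
  V(1,+1) = exp(-r*dt) * [p_u*83.047799 + p_m*39.520516 + p_d*9.333488] = 41.484102
  V(0,+0) = exp(-r*dt) * [p_u*41.484102 + p_m*12.913520 + p_d*2.062608] = 15.811268

Answer: Price = V(0,0) = 15.8113


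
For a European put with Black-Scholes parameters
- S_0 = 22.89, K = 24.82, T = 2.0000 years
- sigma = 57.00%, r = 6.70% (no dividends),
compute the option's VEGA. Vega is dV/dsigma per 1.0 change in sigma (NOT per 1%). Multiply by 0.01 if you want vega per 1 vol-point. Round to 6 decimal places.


Answer: Vega = 11.570045

Derivation:
d1 = 0.4688618568; d2 = -0.3372398737
phi(d1) = 0.3574162344; exp(-qT) = 1.0000000000; exp(-rT) = 0.8745900646
Vega = S * exp(-qT) * phi(d1) * sqrt(T) = 22.8900 * 1.0000000000 * 0.3574162344 * 1.4142135624 = 11.570045


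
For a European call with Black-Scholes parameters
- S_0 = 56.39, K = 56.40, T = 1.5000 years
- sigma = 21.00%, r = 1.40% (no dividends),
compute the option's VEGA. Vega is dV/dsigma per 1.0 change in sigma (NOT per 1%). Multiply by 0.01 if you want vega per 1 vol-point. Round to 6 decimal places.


d1 = 0.2095584328; d2 = -0.0476379902
phi(d1) = 0.3902780280; exp(-qT) = 1.0000000000; exp(-rT) = 0.9792189646
Vega = S * exp(-qT) * phi(d1) * sqrt(T) = 56.3900 * 1.0000000000 * 0.3902780280 * 1.2247448714 = 26.953913

Answer: Vega = 26.953913


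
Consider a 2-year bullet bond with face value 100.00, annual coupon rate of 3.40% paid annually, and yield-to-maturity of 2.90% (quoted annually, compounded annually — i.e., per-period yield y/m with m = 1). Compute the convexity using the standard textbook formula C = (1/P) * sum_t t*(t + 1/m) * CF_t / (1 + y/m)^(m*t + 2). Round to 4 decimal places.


Coupon per period c = face * coupon_rate / m = 3.400000
Periods per year m = 1; per-period yield y/m = 0.029000
Number of cashflows N = 2
Cashflows (t years, CF_t, discount factor 1/(1+y/m)^(m*t), PV):
  t = 1.0000: CF_t = 3.400000, DF = 0.971817, PV = 3.304179
  t = 2.0000: CF_t = 103.400000, DF = 0.944429, PV = 97.653944
Price P = sum_t PV_t = 100.958123
Convexity numerator sum_t t*(t + 1/m) * CF_t / (1+y/m)^(m*t + 2):
  t = 1.0000: term = 6.241124
  t = 2.0000: term = 553.363220
Convexity = (1/P) * sum = 559.604344 / 100.958123 = 5.542935

Answer: Convexity = 5.5429


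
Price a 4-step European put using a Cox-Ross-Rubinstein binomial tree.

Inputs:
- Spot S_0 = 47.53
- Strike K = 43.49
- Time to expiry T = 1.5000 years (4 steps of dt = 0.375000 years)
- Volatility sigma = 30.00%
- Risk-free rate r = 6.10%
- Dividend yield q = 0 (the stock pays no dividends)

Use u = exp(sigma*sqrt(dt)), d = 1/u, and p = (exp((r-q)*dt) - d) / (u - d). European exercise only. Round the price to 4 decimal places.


Answer: Price = V(0,0) = 3.2797

Derivation:
dt = T/N = 0.375000
u = exp(sigma*sqrt(dt)) = 1.201669; d = 1/u = 0.832176
p = (exp((r-q)*dt) - d) / (u - d) = 0.516823
Discount per step: exp(-r*dt) = 0.977385
Stock lattice S(k, i) with i counting down-moves:
  k=0: S(0,0) = 47.5300
  k=1: S(1,0) = 57.1153; S(1,1) = 39.5533
  k=2: S(2,0) = 68.6338; S(2,1) = 47.5300; S(2,2) = 32.9153
  k=3: S(3,0) = 82.4751; S(3,1) = 57.1153; S(3,2) = 39.5533; S(3,3) = 27.3913
  k=4: S(4,0) = 99.1078; S(4,1) = 68.6338; S(4,2) = 47.5300; S(4,3) = 32.9153; S(4,4) = 22.7944
Terminal payoffs V(N, i) = max(K - S_T, 0):
  V(4,0) = 0.000000; V(4,1) = 0.000000; V(4,2) = 0.000000; V(4,3) = 10.574699; V(4,4) = 20.695617
Backward induction: V(k, i) = exp(-r*dt) * [p * V(k+1, i) + (1-p) * V(k+1, i+1)].
  V(3,0) = exp(-r*dt) * [p*0.000000 + (1-p)*0.000000] = 0.000000
  V(3,1) = exp(-r*dt) * [p*0.000000 + (1-p)*0.000000] = 0.000000
  V(3,2) = exp(-r*dt) * [p*0.000000 + (1-p)*10.574699] = 4.993896
  V(3,3) = exp(-r*dt) * [p*10.574699 + (1-p)*20.695617] = 15.115146
  V(2,0) = exp(-r*dt) * [p*0.000000 + (1-p)*0.000000] = 0.000000
  V(2,1) = exp(-r*dt) * [p*0.000000 + (1-p)*4.993896] = 2.358364
  V(2,2) = exp(-r*dt) * [p*4.993896 + (1-p)*15.115146] = 9.660712
  V(1,0) = exp(-r*dt) * [p*0.000000 + (1-p)*2.358364] = 1.113736
  V(1,1) = exp(-r*dt) * [p*2.358364 + (1-p)*9.660712] = 5.753558
  V(0,0) = exp(-r*dt) * [p*1.113736 + (1-p)*5.753558] = 3.279702


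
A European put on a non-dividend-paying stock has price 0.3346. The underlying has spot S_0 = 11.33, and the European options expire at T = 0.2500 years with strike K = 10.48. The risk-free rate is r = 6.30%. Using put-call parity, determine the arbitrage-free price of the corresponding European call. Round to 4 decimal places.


Answer: Call price = 1.3484

Derivation:
Put-call parity: C - P = S_0 * exp(-qT) - K * exp(-rT).
S_0 * exp(-qT) = 11.3300 * 1.00000000 = 11.33000000
K * exp(-rT) = 10.4800 * 0.98437338 = 10.31623305
C = P + S*exp(-qT) - K*exp(-rT)
C = 0.3346 + 11.33000000 - 10.31623305 = 1.3484


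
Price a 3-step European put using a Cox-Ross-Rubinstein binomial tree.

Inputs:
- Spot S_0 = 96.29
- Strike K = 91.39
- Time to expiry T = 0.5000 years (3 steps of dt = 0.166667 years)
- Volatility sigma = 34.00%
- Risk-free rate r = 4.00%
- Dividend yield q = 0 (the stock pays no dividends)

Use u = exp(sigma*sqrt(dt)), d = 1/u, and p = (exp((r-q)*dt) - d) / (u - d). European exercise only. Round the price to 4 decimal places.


Answer: Price = V(0,0) = 6.4844

Derivation:
dt = T/N = 0.166667
u = exp(sigma*sqrt(dt)) = 1.148899; d = 1/u = 0.870398
p = (exp((r-q)*dt) - d) / (u - d) = 0.489372
Discount per step: exp(-r*dt) = 0.993356
Stock lattice S(k, i) with i counting down-moves:
  k=0: S(0,0) = 96.2900
  k=1: S(1,0) = 110.6275; S(1,1) = 83.8106
  k=2: S(2,0) = 127.0999; S(2,1) = 96.2900; S(2,2) = 72.9486
  k=3: S(3,0) = 146.0250; S(3,1) = 110.6275; S(3,2) = 83.8106; S(3,3) = 63.4944
Terminal payoffs V(N, i) = max(K - S_T, 0):
  V(3,0) = 0.000000; V(3,1) = 0.000000; V(3,2) = 7.579353; V(3,3) = 27.895632
Backward induction: V(k, i) = exp(-r*dt) * [p * V(k+1, i) + (1-p) * V(k+1, i+1)].
  V(2,0) = exp(-r*dt) * [p*0.000000 + (1-p)*0.000000] = 0.000000
  V(2,1) = exp(-r*dt) * [p*0.000000 + (1-p)*7.579353] = 3.844513
  V(2,2) = exp(-r*dt) * [p*7.579353 + (1-p)*27.895632] = 17.834120
  V(1,0) = exp(-r*dt) * [p*0.000000 + (1-p)*3.844513] = 1.950072
  V(1,1) = exp(-r*dt) * [p*3.844513 + (1-p)*17.834120] = 10.914986
  V(0,0) = exp(-r*dt) * [p*1.950072 + (1-p)*10.914986] = 6.484433


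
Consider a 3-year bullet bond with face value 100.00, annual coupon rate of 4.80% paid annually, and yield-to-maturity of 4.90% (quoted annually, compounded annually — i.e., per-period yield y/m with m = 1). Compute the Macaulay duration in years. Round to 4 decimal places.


Answer: Macaulay duration = 2.8645 years

Derivation:
Coupon per period c = face * coupon_rate / m = 4.800000
Periods per year m = 1; per-period yield y/m = 0.049000
Number of cashflows N = 3
Cashflows (t years, CF_t, discount factor 1/(1+y/m)^(m*t), PV):
  t = 1.0000: CF_t = 4.800000, DF = 0.953289, PV = 4.575786
  t = 2.0000: CF_t = 4.800000, DF = 0.908760, PV = 4.362046
  t = 3.0000: CF_t = 104.800000, DF = 0.866310, PV = 90.789331
Price P = sum_t PV_t = 99.727164
Macaulay numerator sum_t t * PV_t:
  t * PV_t at t = 1.0000: 4.575786
  t * PV_t at t = 2.0000: 8.724092
  t * PV_t at t = 3.0000: 272.367994
Macaulay duration D = (sum_t t * PV_t) / P = 285.667873 / 99.727164 = 2.864494


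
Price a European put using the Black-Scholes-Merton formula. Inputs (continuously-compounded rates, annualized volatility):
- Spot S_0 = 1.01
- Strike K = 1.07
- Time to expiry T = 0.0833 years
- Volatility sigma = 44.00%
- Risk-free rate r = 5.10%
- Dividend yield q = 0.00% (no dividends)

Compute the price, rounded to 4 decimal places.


Answer: Price = 0.0849

Derivation:
d1 = (ln(S/K) + (r - q + 0.5*sigma^2) * T) / (sigma * sqrt(T)) = -0.35747686
d2 = d1 - sigma * sqrt(T) = -0.48446851
exp(-rT) = 0.99576071; exp(-qT) = 1.00000000
P = K * exp(-rT) * N(-d2) - S_0 * exp(-qT) * N(-d1)
N(-d1) = 0.63963258; N(-d2) = 0.68597330
P = 1.0700 * 0.99576071 * 0.68597330 - 1.0100 * 1.00000000 * 0.63963258 = 0.0849


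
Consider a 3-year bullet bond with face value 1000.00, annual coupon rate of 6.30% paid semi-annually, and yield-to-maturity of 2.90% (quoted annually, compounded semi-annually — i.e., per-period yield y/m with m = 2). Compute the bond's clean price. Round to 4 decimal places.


Answer: Price = 1097.0173

Derivation:
Coupon per period c = face * coupon_rate / m = 31.500000
Periods per year m = 2; per-period yield y/m = 0.014500
Number of cashflows N = 6
Cashflows (t years, CF_t, discount factor 1/(1+y/m)^(m*t), PV):
  t = 0.5000: CF_t = 31.500000, DF = 0.985707, PV = 31.049778
  t = 1.0000: CF_t = 31.500000, DF = 0.971619, PV = 30.605991
  t = 1.5000: CF_t = 31.500000, DF = 0.957732, PV = 30.168547
  t = 2.0000: CF_t = 31.500000, DF = 0.944043, PV = 29.737356
  t = 2.5000: CF_t = 31.500000, DF = 0.930550, PV = 29.312327
  t = 3.0000: CF_t = 1031.500000, DF = 0.917250, PV = 946.143313
Price P = sum_t PV_t = 1097.017312


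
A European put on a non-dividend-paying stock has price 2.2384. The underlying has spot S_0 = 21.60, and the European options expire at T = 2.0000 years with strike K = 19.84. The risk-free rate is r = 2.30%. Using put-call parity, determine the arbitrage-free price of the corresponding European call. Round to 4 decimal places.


Put-call parity: C - P = S_0 * exp(-qT) - K * exp(-rT).
S_0 * exp(-qT) = 21.6000 * 1.00000000 = 21.60000000
K * exp(-rT) = 19.8400 * 0.95504196 = 18.94803253
C = P + S*exp(-qT) - K*exp(-rT)
C = 2.2384 + 21.60000000 - 18.94803253 = 4.8904

Answer: Call price = 4.8904


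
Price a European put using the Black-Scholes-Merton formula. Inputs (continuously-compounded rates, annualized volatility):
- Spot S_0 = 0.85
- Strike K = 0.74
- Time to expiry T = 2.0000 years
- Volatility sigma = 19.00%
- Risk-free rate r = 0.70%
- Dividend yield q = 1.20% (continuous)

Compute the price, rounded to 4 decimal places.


Answer: Price = 0.0426

Derivation:
d1 = (ln(S/K) + (r - q + 0.5*sigma^2) * T) / (sigma * sqrt(T)) = 0.61289844
d2 = d1 - sigma * sqrt(T) = 0.34419786
exp(-rT) = 0.98609754; exp(-qT) = 0.97628571
P = K * exp(-rT) * N(-d2) - S_0 * exp(-qT) * N(-d1)
N(-d1) = 0.26997175; N(-d2) = 0.36534875
P = 0.7400 * 0.98609754 * 0.36534875 - 0.8500 * 0.97628571 * 0.26997175 = 0.0426


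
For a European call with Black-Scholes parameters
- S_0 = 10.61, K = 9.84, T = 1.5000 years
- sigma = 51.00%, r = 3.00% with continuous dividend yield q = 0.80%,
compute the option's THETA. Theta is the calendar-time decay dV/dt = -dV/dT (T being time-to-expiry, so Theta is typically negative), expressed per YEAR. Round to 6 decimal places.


d1 = 0.4857614193; d2 = -0.1388584651
phi(d1) = 0.3545447838; exp(-qT) = 0.9880717129; exp(-rT) = 0.9559974818
Theta = -S*exp(-qT)*phi(d1)*sigma/(2*sqrt(T)) - r*K*exp(-rT)*N(d2) + q*S*exp(-qT)*N(d1)
N(d1) = 0.6864318344; N(d2) = 0.4447809965; sqrt(T) = 1.2247448714
Term 1 = -10.6100 * 0.9880717129 * 0.3545447838 * 0.5100 / (2 * 1.2247448714) = -0.7738726555
Term 2 = -0.0300 * 9.8400 * 0.9559974818 * 0.4447809965 = -0.1255218481
Term 3 = 0.0080 * 10.6100 * 0.9880717129 * 0.6864318344 = 0.0575693404
Theta = -0.7738726555 + (-0.1255218481) + (0.0575693404) = -0.841825

Answer: Theta = -0.841825


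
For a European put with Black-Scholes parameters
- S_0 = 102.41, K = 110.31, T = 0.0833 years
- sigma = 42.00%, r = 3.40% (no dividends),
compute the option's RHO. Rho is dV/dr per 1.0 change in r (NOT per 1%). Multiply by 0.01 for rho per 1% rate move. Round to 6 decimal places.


Answer: Rho = -6.801028

Derivation:
d1 = -0.5290490627; d2 = -0.6502683680
phi(d1) = 0.3468423280; exp(-qT) = 1.0000000000; exp(-rT) = 0.9971718069
N(-d2) = 0.7422405571
Rho = -K*T*exp(-rT)*N(-d2) = -110.3100 * 0.0833 * 0.9971718069 * 0.7422405571 = -6.801028


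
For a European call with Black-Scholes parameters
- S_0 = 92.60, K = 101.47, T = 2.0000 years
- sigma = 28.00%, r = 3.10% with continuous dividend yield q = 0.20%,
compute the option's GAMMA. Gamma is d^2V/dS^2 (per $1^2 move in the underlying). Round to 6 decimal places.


d1 = 0.1134551653; d2 = -0.2825246322
phi(d1) = 0.3963829179; exp(-qT) = 0.9960079893; exp(-rT) = 0.9398828868
Gamma = exp(-qT) * phi(d1) / (S * sigma * sqrt(T)) = 0.9960079893 * 0.3963829179 / (92.6000 * 0.2800 * 1.4142135624) = 0.010767

Answer: Gamma = 0.010767


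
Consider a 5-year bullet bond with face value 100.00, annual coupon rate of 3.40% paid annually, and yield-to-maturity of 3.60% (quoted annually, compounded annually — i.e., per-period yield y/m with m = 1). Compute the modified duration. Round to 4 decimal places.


Coupon per period c = face * coupon_rate / m = 3.400000
Periods per year m = 1; per-period yield y/m = 0.036000
Number of cashflows N = 5
Cashflows (t years, CF_t, discount factor 1/(1+y/m)^(m*t), PV):
  t = 1.0000: CF_t = 3.400000, DF = 0.965251, PV = 3.281853
  t = 2.0000: CF_t = 3.400000, DF = 0.931709, PV = 3.167812
  t = 3.0000: CF_t = 3.400000, DF = 0.899333, PV = 3.057734
  t = 4.0000: CF_t = 3.400000, DF = 0.868082, PV = 2.951480
  t = 5.0000: CF_t = 103.400000, DF = 0.837917, PV = 86.640662
Price P = sum_t PV_t = 99.099541
First compute Macaulay numerator sum_t t * PV_t:
  t * PV_t at t = 1.0000: 3.281853
  t * PV_t at t = 2.0000: 6.335624
  t * PV_t at t = 3.0000: 9.173201
  t * PV_t at t = 4.0000: 11.805921
  t * PV_t at t = 5.0000: 433.203310
Macaulay duration D = 463.799909 / 99.099541 = 4.680142
Modified duration = D / (1 + y/m) = 4.680142 / (1 + 0.036000) = 4.517511

Answer: Modified duration = 4.5175


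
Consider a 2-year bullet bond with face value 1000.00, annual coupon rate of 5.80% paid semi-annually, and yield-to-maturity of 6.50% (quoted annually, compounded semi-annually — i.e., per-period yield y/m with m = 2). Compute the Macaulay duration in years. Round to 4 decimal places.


Answer: Macaulay duration = 1.9164 years

Derivation:
Coupon per period c = face * coupon_rate / m = 29.000000
Periods per year m = 2; per-period yield y/m = 0.032500
Number of cashflows N = 4
Cashflows (t years, CF_t, discount factor 1/(1+y/m)^(m*t), PV):
  t = 0.5000: CF_t = 29.000000, DF = 0.968523, PV = 28.087167
  t = 1.0000: CF_t = 29.000000, DF = 0.938037, PV = 27.203067
  t = 1.5000: CF_t = 29.000000, DF = 0.908510, PV = 26.346796
  t = 2.0000: CF_t = 1029.000000, DF = 0.879913, PV = 905.430528
Price P = sum_t PV_t = 987.067559
Macaulay numerator sum_t t * PV_t:
  t * PV_t at t = 0.5000: 14.043584
  t * PV_t at t = 1.0000: 27.203067
  t * PV_t at t = 1.5000: 39.520195
  t * PV_t at t = 2.0000: 1810.861057
Macaulay duration D = (sum_t t * PV_t) / P = 1891.627902 / 987.067559 = 1.916412


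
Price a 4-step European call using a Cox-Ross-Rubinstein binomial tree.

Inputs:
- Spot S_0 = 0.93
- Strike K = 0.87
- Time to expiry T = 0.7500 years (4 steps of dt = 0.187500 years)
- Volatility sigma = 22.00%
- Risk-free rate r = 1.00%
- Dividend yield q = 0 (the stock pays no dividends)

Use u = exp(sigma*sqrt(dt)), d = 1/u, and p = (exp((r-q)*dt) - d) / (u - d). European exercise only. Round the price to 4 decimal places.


Answer: Price = V(0,0) = 0.1093

Derivation:
dt = T/N = 0.187500
u = exp(sigma*sqrt(dt)) = 1.099948; d = 1/u = 0.909134
p = (exp((r-q)*dt) - d) / (u - d) = 0.486038
Discount per step: exp(-r*dt) = 0.998127
Stock lattice S(k, i) with i counting down-moves:
  k=0: S(0,0) = 0.9300
  k=1: S(1,0) = 1.0230; S(1,1) = 0.8455
  k=2: S(2,0) = 1.1252; S(2,1) = 0.9300; S(2,2) = 0.7687
  k=3: S(3,0) = 1.2377; S(3,1) = 1.0230; S(3,2) = 0.8455; S(3,3) = 0.6988
  k=4: S(4,0) = 1.3614; S(4,1) = 1.1252; S(4,2) = 0.9300; S(4,3) = 0.7687; S(4,4) = 0.6353
Terminal payoffs V(N, i) = max(S_T - K, 0):
  V(4,0) = 0.491355; V(4,1) = 0.255193; V(4,2) = 0.060000; V(4,3) = 0.000000; V(4,4) = 0.000000
Backward induction: V(k, i) = exp(-r*dt) * [p * V(k+1, i) + (1-p) * V(k+1, i+1)].
  V(3,0) = exp(-r*dt) * [p*0.491355 + (1-p)*0.255193] = 0.369284
  V(3,1) = exp(-r*dt) * [p*0.255193 + (1-p)*0.060000] = 0.154581
  V(3,2) = exp(-r*dt) * [p*0.060000 + (1-p)*0.000000] = 0.029108
  V(3,3) = exp(-r*dt) * [p*0.000000 + (1-p)*0.000000] = 0.000000
  V(2,0) = exp(-r*dt) * [p*0.369284 + (1-p)*0.154581] = 0.258450
  V(2,1) = exp(-r*dt) * [p*0.154581 + (1-p)*0.029108] = 0.089924
  V(2,2) = exp(-r*dt) * [p*0.029108 + (1-p)*0.000000] = 0.014121
  V(1,0) = exp(-r*dt) * [p*0.258450 + (1-p)*0.089924] = 0.171512
  V(1,1) = exp(-r*dt) * [p*0.089924 + (1-p)*0.014121] = 0.050869
  V(0,0) = exp(-r*dt) * [p*0.171512 + (1-p)*0.050869] = 0.109301


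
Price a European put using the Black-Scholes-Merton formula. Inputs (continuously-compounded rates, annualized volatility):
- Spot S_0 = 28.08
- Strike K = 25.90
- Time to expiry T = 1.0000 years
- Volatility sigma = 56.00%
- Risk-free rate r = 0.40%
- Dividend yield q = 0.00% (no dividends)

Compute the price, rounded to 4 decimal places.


d1 = (ln(S/K) + (r - q + 0.5*sigma^2) * T) / (sigma * sqrt(T)) = 0.43145466
d2 = d1 - sigma * sqrt(T) = -0.12854534
exp(-rT) = 0.99600799; exp(-qT) = 1.00000000
P = K * exp(-rT) * N(-d2) - S_0 * exp(-qT) * N(-d1)
N(-d1) = 0.33306891; N(-d2) = 0.55114129
P = 25.9000 * 0.99600799 * 0.55114129 - 28.0800 * 1.00000000 * 0.33306891 = 4.8650

Answer: Price = 4.8650


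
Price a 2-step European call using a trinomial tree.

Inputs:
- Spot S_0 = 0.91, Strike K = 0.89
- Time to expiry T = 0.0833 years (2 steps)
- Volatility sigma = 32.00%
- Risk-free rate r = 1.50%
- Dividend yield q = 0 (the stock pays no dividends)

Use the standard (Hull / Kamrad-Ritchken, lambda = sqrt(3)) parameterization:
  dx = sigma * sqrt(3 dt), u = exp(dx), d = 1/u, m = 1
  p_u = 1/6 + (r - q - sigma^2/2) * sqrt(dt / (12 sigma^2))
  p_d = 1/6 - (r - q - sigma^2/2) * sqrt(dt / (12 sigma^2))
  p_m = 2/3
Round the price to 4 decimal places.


dt = T/N = 0.041650; dx = sigma*sqrt(3*dt) = 0.113114
u = exp(dx) = 1.119760; d = 1/u = 0.893048
p_u = 0.160002, p_m = 0.666667, p_d = 0.173331
Discount per step: exp(-r*dt) = 0.999375
Stock lattice S(k, j) with j the centered position index:
  k=0: S(0,+0) = 0.9100
  k=1: S(1,-1) = 0.8127; S(1,+0) = 0.9100; S(1,+1) = 1.0190
  k=2: S(2,-2) = 0.7258; S(2,-1) = 0.8127; S(2,+0) = 0.9100; S(2,+1) = 1.0190; S(2,+2) = 1.1410
Terminal payoffs V(N, j) = max(S_T - K, 0):
  V(2,-2) = 0.000000; V(2,-1) = 0.000000; V(2,+0) = 0.020000; V(2,+1) = 0.128982; V(2,+2) = 0.251015
Backward induction: V(k, j) = exp(-r*dt) * [p_u * V(k+1, j+1) + p_m * V(k+1, j) + p_d * V(k+1, j-1)]
  V(1,-1) = exp(-r*dt) * [p_u*0.020000 + p_m*0.000000 + p_d*0.000000] = 0.003198
  V(1,+0) = exp(-r*dt) * [p_u*0.128982 + p_m*0.020000 + p_d*0.000000] = 0.033949
  V(1,+1) = exp(-r*dt) * [p_u*0.251015 + p_m*0.128982 + p_d*0.020000] = 0.129536
  V(0,+0) = exp(-r*dt) * [p_u*0.129536 + p_m*0.033949 + p_d*0.003198] = 0.043886

Answer: Price = V(0,0) = 0.0439


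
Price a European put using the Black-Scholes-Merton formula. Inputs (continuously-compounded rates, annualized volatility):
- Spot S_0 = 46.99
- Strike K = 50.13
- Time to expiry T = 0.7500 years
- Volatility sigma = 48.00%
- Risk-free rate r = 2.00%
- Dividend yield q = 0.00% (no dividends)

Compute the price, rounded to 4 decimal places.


d1 = (ln(S/K) + (r - q + 0.5*sigma^2) * T) / (sigma * sqrt(T)) = 0.08832300
d2 = d1 - sigma * sqrt(T) = -0.32736919
exp(-rT) = 0.98511194; exp(-qT) = 1.00000000
P = K * exp(-rT) * N(-d2) - S_0 * exp(-qT) * N(-d1)
N(-d1) = 0.46480998; N(-d2) = 0.62830567
P = 50.1300 * 0.98511194 * 0.62830567 - 46.9900 * 1.00000000 * 0.46480998 = 9.1866

Answer: Price = 9.1866


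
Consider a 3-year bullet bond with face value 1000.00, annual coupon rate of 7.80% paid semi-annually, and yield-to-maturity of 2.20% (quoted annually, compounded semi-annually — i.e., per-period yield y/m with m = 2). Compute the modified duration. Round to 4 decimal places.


Coupon per period c = face * coupon_rate / m = 39.000000
Periods per year m = 2; per-period yield y/m = 0.011000
Number of cashflows N = 6
Cashflows (t years, CF_t, discount factor 1/(1+y/m)^(m*t), PV):
  t = 0.5000: CF_t = 39.000000, DF = 0.989120, PV = 38.575668
  t = 1.0000: CF_t = 39.000000, DF = 0.978358, PV = 38.155952
  t = 1.5000: CF_t = 39.000000, DF = 0.967713, PV = 37.740803
  t = 2.0000: CF_t = 39.000000, DF = 0.957184, PV = 37.330171
  t = 2.5000: CF_t = 39.000000, DF = 0.946769, PV = 36.924007
  t = 3.0000: CF_t = 1039.000000, DF = 0.936468, PV = 972.990531
Price P = sum_t PV_t = 1161.717133
First compute Macaulay numerator sum_t t * PV_t:
  t * PV_t at t = 0.5000: 19.287834
  t * PV_t at t = 1.0000: 38.155952
  t * PV_t at t = 1.5000: 56.611205
  t * PV_t at t = 2.0000: 74.660343
  t * PV_t at t = 2.5000: 92.310018
  t * PV_t at t = 3.0000: 2918.971594
Macaulay duration D = 3199.996947 / 1161.717133 = 2.754541
Modified duration = D / (1 + y/m) = 2.754541 / (1 + 0.011000) = 2.724570

Answer: Modified duration = 2.7246


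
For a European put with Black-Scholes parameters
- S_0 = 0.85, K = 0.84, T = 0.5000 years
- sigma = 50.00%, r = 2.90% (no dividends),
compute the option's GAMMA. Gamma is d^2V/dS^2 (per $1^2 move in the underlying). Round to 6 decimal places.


d1 = 0.2512617896; d2 = -0.1022916010
phi(d1) = 0.3865458549; exp(-qT) = 1.0000000000; exp(-rT) = 0.9856046187
Gamma = exp(-qT) * phi(d1) / (S * sigma * sqrt(T)) = 1.0000000000 * 0.3865458549 / (0.8500 * 0.5000 * 0.7071067812) = 1.286255

Answer: Gamma = 1.286255


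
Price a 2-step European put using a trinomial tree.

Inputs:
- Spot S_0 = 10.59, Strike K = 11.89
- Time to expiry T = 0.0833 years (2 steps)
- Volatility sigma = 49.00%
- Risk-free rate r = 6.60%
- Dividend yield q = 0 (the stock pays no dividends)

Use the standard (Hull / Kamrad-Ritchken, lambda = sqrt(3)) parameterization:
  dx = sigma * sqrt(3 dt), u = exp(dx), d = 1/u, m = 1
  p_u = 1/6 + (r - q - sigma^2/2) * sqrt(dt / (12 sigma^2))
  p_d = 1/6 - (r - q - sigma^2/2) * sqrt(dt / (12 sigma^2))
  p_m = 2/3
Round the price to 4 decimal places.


dt = T/N = 0.041650; dx = sigma*sqrt(3*dt) = 0.173207
u = exp(dx) = 1.189112; d = 1/u = 0.840964
p_u = 0.160168, p_m = 0.666667, p_d = 0.173165
Discount per step: exp(-r*dt) = 0.997255
Stock lattice S(k, j) with j the centered position index:
  k=0: S(0,+0) = 10.5900
  k=1: S(1,-1) = 8.9058; S(1,+0) = 10.5900; S(1,+1) = 12.5927
  k=2: S(2,-2) = 7.4895; S(2,-1) = 8.9058; S(2,+0) = 10.5900; S(2,+1) = 12.5927; S(2,+2) = 14.9741
Terminal payoffs V(N, j) = max(K - S_T, 0):
  V(2,-2) = 4.400537; V(2,-1) = 2.984192; V(2,+0) = 1.300000; V(2,+1) = 0.000000; V(2,+2) = 0.000000
Backward induction: V(k, j) = exp(-r*dt) * [p_u * V(k+1, j+1) + p_m * V(k+1, j) + p_d * V(k+1, j-1)]
  V(1,-1) = exp(-r*dt) * [p_u*1.300000 + p_m*2.984192 + p_d*4.400537] = 2.951575
  V(1,+0) = exp(-r*dt) * [p_u*0.000000 + p_m*1.300000 + p_d*2.984192] = 1.379627
  V(1,+1) = exp(-r*dt) * [p_u*0.000000 + p_m*0.000000 + p_d*1.300000] = 0.224497
  V(0,+0) = exp(-r*dt) * [p_u*0.224497 + p_m*1.379627 + p_d*2.951575] = 1.462792

Answer: Price = V(0,0) = 1.4628
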